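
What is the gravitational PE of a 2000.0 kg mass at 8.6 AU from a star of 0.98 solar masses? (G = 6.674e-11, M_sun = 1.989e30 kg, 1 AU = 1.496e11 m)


M = 0.98 * 1.989e30 kg = 1.94922e+30 kg; r = 8.6 AU * 1.496e11 m/AU = 1.28656e+12 m. U = -GM*m/r = -(6.674e-11 * 1.94922e+30 * 2000.0) / 1.28656e+12 = -2.022e+11

-2.022e+11 J


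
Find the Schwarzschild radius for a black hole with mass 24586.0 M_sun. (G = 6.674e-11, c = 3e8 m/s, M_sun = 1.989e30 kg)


M = 24586.0 * 1.989e30 kg = 4.8901554e+34 kg. rs = 2GM/c^2 = 2 * 6.674e-11 * 4.8901554e+34 / (3e8)^2 = 7.253e+07

7.253e+07 m


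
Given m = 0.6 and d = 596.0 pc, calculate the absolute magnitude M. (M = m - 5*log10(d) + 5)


M = m - 5*log10(d) + 5 = 0.6 - 5*log10(596.0) + 5 = -8.2762

-8.2762


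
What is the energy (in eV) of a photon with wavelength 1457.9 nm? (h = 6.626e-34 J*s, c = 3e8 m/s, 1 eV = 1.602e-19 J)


E = hc/lambda = 6.626e-34 * 3e8 / 1.458e-06 = 1.363e-19 J = 0.8511 eV

0.8511 eV


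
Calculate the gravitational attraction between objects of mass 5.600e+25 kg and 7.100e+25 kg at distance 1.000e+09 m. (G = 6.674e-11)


F = G*m1*m2/r^2 = 6.674e-11 * 5.600e+25 * 7.100e+25 / (1.000e+09)^2 = 6.674e-11 * 3.976e+51 / 1.000e+18 = 2.654e+23

2.654e+23 N


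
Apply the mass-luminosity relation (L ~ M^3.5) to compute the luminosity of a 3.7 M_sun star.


L/L_sun = (M/M_sun)^3.5 = 3.7^3.5 = 97.433

97.433 L_sun


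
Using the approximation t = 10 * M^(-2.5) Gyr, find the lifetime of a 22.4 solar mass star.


t = 10 * M^(-2.5) = 10 * 22.4^(-2.5) = 0.0042

0.0042 Gyr


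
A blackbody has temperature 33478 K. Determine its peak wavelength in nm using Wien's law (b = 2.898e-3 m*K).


lam_max = b / T = 2.898e-3 / 33478 = 8.656e-08 m = 86.5643 nm

86.5643 nm


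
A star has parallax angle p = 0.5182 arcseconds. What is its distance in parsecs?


d = 1/p = 1/0.5182 = 1.9298

1.9298 pc


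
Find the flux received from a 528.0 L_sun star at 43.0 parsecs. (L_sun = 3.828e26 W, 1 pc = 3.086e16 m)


F = L / (4*pi*d^2) = 2.021e+29 / (4*pi*(1.327e+18)^2) = 9.134e-09

9.134e-09 W/m^2


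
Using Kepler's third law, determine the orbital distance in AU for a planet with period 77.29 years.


a = P^(2/3) = 77.29^(2/3) = 18.1447

18.1447 AU


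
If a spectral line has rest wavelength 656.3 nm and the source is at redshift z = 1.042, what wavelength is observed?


lam_obs = lam_emit * (1 + z) = 656.3 * (1 + 1.042) = 1340.1646

1340.1646 nm


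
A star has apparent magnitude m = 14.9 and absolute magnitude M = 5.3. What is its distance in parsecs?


d = 10^((m - M + 5)/5) = 10^((14.9 - 5.3 + 5)/5) = 831.7638

831.7638 pc


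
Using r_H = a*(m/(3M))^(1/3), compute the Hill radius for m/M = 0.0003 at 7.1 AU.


r_H = a * (m/3M)^(1/3) = 7.1 * (0.0003/3)^(1/3) = 0.3296

0.3296 AU


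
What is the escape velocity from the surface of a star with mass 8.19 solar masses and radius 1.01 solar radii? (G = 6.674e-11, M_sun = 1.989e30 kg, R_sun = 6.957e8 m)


M = 8.19 * 1.989e30 kg = 1.628991e+31 kg; R = 1.01 * 6.957e8 m = 7.02657e+08 m. v_esc = sqrt(2GM/R) = sqrt(2 * 6.674e-11 * 1.628991e+31 / 7.02657e+08) = 1.759e+06

1.759e+06 m/s


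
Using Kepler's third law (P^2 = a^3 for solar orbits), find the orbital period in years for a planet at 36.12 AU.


P = a^(3/2) = 36.12^1.5 = 217.0809

217.0809 years


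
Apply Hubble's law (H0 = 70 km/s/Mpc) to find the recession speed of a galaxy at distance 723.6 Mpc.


v = H0 * d = 70 * 723.6 = 50652.0

50652.0 km/s


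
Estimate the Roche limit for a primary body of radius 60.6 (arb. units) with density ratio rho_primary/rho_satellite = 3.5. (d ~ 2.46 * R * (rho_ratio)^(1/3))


d_Roche = 2.46 * 60.6 * 3.5^(1/3) = 226.3413

226.3413


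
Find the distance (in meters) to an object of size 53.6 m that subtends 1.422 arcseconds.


D = size / theta_rad, theta_rad = 1.422 * pi/(180*3600) = 6.894e-06, D = 7.775e+06

7.775e+06 m


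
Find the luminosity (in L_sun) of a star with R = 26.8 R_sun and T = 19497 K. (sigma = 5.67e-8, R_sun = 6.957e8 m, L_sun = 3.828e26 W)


R = 26.8 * 6.957e8 m = 1.864476e+10 m. L = 4*pi*R^2*sigma*T^4 = 4*pi*(1.864476e+10)^2 * 5.67e-8 * 19497^4 = 3.579131743e+31 W. L/L_sun = 3.579131743e+31 / 3.828e26 = 93498.7394

93498.7394 L_sun


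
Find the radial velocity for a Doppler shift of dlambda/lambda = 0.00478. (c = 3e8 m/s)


v = (dlambda/lambda) * c = 0.00478 * 3e8 = 1.434e+06

1.434e+06 m/s


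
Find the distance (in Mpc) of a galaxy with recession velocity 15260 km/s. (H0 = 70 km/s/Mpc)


d = v / H0 = 15260 / 70 = 218.0

218.0 Mpc


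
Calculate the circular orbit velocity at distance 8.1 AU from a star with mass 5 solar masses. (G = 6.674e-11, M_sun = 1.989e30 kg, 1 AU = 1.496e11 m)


v = sqrt(GM/r) = sqrt(6.674e-11 * 9.945e+30 / 1.212e+12) = 23403.8437

23403.8437 m/s


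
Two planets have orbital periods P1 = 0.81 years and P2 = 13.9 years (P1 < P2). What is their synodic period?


1/P_syn = |1/P1 - 1/P2| = |1/0.81 - 1/13.9| => P_syn = 0.8601

0.8601 years


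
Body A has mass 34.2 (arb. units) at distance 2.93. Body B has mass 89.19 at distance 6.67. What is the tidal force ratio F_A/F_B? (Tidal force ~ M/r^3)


Ratio = (M1/r1^3) / (M2/r2^3) = (34.2/2.93^3) / (89.19/6.67^3) = 4.5236

4.5236


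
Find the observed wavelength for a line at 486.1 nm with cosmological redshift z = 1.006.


lam_obs = lam_emit * (1 + z) = 486.1 * (1 + 1.006) = 975.1166

975.1166 nm


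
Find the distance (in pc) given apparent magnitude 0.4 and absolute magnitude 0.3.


d = 10^((m - M + 5)/5) = 10^((0.4 - 0.3 + 5)/5) = 10.4713

10.4713 pc


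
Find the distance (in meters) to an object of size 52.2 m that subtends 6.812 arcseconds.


D = size / theta_rad, theta_rad = 6.812 * pi/(180*3600) = 3.303e-05, D = 1.581e+06

1.581e+06 m


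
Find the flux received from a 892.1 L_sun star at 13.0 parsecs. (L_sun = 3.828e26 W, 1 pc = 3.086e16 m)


F = L / (4*pi*d^2) = 3.415e+29 / (4*pi*(4.012e+17)^2) = 1.688e-07

1.688e-07 W/m^2


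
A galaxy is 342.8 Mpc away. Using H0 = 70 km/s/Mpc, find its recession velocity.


v = H0 * d = 70 * 342.8 = 23996.0

23996.0 km/s


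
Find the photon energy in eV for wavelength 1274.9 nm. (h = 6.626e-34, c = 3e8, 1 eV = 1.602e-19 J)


E = hc/lambda = 6.626e-34 * 3e8 / 1.275e-06 = 1.559e-19 J = 0.9733 eV

0.9733 eV


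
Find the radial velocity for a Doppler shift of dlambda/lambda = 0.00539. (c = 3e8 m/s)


v = (dlambda/lambda) * c = 0.00539 * 3e8 = 1.617e+06

1.617e+06 m/s


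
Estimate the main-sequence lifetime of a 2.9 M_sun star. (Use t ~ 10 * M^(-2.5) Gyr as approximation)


t = 10 * M^(-2.5) = 10 * 2.9^(-2.5) = 0.6982

0.6982 Gyr


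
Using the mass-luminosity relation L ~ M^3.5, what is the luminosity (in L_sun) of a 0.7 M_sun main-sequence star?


L/L_sun = (M/M_sun)^3.5 = 0.7^3.5 = 0.287

0.287 L_sun


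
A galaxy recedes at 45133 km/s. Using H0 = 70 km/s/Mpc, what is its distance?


d = v / H0 = 45133 / 70 = 644.7571

644.7571 Mpc


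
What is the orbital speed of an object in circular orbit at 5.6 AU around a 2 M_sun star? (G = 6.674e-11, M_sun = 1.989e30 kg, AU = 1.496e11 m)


v = sqrt(GM/r) = sqrt(6.674e-11 * 3.978e+30 / 8.378e+11) = 17801.8723

17801.8723 m/s


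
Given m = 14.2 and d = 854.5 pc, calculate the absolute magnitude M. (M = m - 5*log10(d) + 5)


M = m - 5*log10(d) + 5 = 14.2 - 5*log10(854.5) + 5 = 4.5414

4.5414


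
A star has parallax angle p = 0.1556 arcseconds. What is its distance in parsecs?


d = 1/p = 1/0.1556 = 6.4267

6.4267 pc


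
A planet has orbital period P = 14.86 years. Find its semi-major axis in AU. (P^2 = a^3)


a = P^(2/3) = 14.86^(2/3) = 6.0443

6.0443 AU


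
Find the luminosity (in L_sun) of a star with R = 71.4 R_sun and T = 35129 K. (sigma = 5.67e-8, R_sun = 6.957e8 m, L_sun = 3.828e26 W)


R = 71.4 * 6.957e8 m = 4.967298e+10 m. L = 4*pi*R^2*sigma*T^4 = 4*pi*(4.967298e+10)^2 * 5.67e-8 * 35129^4 = 2.677296694e+33 W. L/L_sun = 2.677296694e+33 / 3.828e26 = 6.994e+06

6.994e+06 L_sun


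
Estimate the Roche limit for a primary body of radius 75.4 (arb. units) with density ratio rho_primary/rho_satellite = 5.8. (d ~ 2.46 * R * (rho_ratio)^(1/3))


d_Roche = 2.46 * 75.4 * 5.8^(1/3) = 333.2594

333.2594


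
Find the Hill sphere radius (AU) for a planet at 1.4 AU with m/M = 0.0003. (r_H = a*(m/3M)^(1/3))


r_H = a * (m/3M)^(1/3) = 1.4 * (0.0003/3)^(1/3) = 0.065

0.065 AU


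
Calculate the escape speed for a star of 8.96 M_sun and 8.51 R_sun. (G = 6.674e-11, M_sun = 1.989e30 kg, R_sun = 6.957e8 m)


M = 8.96 * 1.989e30 kg = 1.782144e+31 kg; R = 8.51 * 6.957e8 m = 5.920407e+09 m. v_esc = sqrt(2GM/R) = sqrt(2 * 6.674e-11 * 1.782144e+31 / 5.920407e+09) = 633875.1315

633875.1315 m/s


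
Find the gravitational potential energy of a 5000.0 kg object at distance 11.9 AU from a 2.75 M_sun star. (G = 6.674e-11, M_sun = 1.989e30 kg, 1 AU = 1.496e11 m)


M = 2.75 * 1.989e30 kg = 5.46975e+30 kg; r = 11.9 AU * 1.496e11 m/AU = 1.78024e+12 m. U = -GM*m/r = -(6.674e-11 * 5.46975e+30 * 5000.0) / 1.78024e+12 = -1.025e+12

-1.025e+12 J


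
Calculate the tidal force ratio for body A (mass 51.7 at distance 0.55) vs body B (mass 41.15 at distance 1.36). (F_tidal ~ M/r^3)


Ratio = (M1/r1^3) / (M2/r2^3) = (51.7/0.55^3) / (41.15/1.36^3) = 18.9954

18.9954


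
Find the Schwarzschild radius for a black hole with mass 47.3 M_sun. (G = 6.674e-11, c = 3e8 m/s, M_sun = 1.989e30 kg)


M = 47.3 * 1.989e30 kg = 9.40797e+31 kg. rs = 2GM/c^2 = 2 * 6.674e-11 * 9.40797e+31 / (3e8)^2 = 139530.6484

139530.6484 m


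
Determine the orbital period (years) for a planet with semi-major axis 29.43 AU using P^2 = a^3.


P = a^(3/2) = 29.43^1.5 = 159.6561

159.6561 years


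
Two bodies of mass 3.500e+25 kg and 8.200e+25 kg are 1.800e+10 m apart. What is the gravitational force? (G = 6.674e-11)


F = G*m1*m2/r^2 = 6.674e-11 * 3.500e+25 * 8.200e+25 / (1.800e+10)^2 = 6.674e-11 * 2.870e+51 / 3.240e+20 = 5.912e+20

5.912e+20 N


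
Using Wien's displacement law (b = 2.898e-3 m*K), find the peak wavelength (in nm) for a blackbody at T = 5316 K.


lam_max = b / T = 2.898e-3 / 5316 = 5.451e-07 m = 545.1467 nm

545.1467 nm


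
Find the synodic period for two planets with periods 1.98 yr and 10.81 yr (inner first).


1/P_syn = |1/P1 - 1/P2| = |1/1.98 - 1/10.81| => P_syn = 2.424

2.424 years


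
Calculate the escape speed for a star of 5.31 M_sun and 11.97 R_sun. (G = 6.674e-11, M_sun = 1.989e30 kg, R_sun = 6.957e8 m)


M = 5.31 * 1.989e30 kg = 1.056159e+31 kg; R = 11.97 * 6.957e8 m = 8.327529e+09 m. v_esc = sqrt(2GM/R) = sqrt(2 * 6.674e-11 * 1.056159e+31 / 8.327529e+09) = 411447.7334

411447.7334 m/s


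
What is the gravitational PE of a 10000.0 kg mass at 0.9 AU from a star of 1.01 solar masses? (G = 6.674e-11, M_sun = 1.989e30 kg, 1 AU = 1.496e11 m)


M = 1.01 * 1.989e30 kg = 2.00889e+30 kg; r = 0.9 AU * 1.496e11 m/AU = 1.3464e+11 m. U = -GM*m/r = -(6.674e-11 * 2.00889e+30 * 10000.0) / 1.3464e+11 = -9.958e+12

-9.958e+12 J


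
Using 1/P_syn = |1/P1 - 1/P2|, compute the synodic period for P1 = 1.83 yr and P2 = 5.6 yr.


1/P_syn = |1/P1 - 1/P2| = |1/1.83 - 1/5.6| => P_syn = 2.7183

2.7183 years


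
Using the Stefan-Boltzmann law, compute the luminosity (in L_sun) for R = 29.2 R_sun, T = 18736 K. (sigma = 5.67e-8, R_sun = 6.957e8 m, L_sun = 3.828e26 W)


R = 29.2 * 6.957e8 m = 2.031444e+10 m. L = 4*pi*R^2*sigma*T^4 = 4*pi*(2.031444e+10)^2 * 5.67e-8 * 18736^4 = 3.623348802e+31 W. L/L_sun = 3.623348802e+31 / 3.828e26 = 94653.835

94653.835 L_sun


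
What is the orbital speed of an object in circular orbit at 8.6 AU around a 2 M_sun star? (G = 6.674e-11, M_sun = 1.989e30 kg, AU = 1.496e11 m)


v = sqrt(GM/r) = sqrt(6.674e-11 * 3.978e+30 / 1.287e+12) = 14365.16

14365.16 m/s


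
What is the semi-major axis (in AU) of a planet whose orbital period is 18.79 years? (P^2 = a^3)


a = P^(2/3) = 18.79^(2/3) = 7.0678

7.0678 AU


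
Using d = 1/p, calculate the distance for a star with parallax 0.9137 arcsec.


d = 1/p = 1/0.9137 = 1.0945

1.0945 pc


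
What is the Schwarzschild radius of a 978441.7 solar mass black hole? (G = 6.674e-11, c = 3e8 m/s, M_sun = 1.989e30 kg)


M = 978441.7 * 1.989e30 kg = 1.946120541e+36 kg. rs = 2GM/c^2 = 2 * 6.674e-11 * 1.946120541e+36 / (3e8)^2 = 2.886e+09

2.886e+09 m


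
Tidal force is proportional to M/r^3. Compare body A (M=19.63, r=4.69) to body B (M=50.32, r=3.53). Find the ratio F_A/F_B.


Ratio = (M1/r1^3) / (M2/r2^3) = (19.63/4.69^3) / (50.32/3.53^3) = 0.1663

0.1663


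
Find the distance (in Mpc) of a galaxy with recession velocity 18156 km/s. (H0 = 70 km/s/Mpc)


d = v / H0 = 18156 / 70 = 259.3714

259.3714 Mpc


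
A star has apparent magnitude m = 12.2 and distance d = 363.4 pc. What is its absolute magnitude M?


M = m - 5*log10(d) + 5 = 12.2 - 5*log10(363.4) + 5 = 4.3981

4.3981


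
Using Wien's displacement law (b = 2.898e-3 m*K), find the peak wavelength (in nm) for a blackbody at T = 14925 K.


lam_max = b / T = 2.898e-3 / 14925 = 1.942e-07 m = 194.1709 nm

194.1709 nm


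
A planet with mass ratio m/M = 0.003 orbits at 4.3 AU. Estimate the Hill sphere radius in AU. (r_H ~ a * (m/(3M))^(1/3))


r_H = a * (m/3M)^(1/3) = 4.3 * (0.003/3)^(1/3) = 0.43

0.43 AU


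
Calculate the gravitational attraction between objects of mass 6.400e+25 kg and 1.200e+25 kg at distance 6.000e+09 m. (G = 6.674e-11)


F = G*m1*m2/r^2 = 6.674e-11 * 6.400e+25 * 1.200e+25 / (6.000e+09)^2 = 6.674e-11 * 7.680e+50 / 3.600e+19 = 1.424e+21

1.424e+21 N


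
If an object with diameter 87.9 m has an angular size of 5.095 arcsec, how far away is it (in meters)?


D = size / theta_rad, theta_rad = 5.095 * pi/(180*3600) = 2.470e-05, D = 3.559e+06

3.559e+06 m


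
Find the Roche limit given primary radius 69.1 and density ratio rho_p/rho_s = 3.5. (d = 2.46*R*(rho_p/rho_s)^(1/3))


d_Roche = 2.46 * 69.1 * 3.5^(1/3) = 258.0888

258.0888


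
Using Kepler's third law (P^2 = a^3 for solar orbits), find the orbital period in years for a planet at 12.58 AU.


P = a^(3/2) = 12.58^1.5 = 44.6191

44.6191 years


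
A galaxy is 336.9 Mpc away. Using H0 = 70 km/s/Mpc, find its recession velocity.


v = H0 * d = 70 * 336.9 = 23583.0

23583.0 km/s


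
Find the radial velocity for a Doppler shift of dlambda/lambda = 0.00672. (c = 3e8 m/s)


v = (dlambda/lambda) * c = 0.00672 * 3e8 = 2.016e+06

2.016e+06 m/s


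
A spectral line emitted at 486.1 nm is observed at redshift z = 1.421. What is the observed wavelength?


lam_obs = lam_emit * (1 + z) = 486.1 * (1 + 1.421) = 1176.8481

1176.8481 nm


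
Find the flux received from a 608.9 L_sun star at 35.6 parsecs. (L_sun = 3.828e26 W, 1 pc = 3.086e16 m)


F = L / (4*pi*d^2) = 2.331e+29 / (4*pi*(1.099e+18)^2) = 1.537e-08

1.537e-08 W/m^2


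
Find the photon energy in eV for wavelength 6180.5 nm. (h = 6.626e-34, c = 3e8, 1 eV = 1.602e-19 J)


E = hc/lambda = 6.626e-34 * 3e8 / 6.181e-06 = 3.216e-20 J = 0.2008 eV

0.2008 eV


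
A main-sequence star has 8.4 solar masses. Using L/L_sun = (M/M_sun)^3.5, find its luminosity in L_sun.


L/L_sun = (M/M_sun)^3.5 = 8.4^3.5 = 1717.8194

1717.8194 L_sun


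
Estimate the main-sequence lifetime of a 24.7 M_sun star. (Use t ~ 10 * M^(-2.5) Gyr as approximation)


t = 10 * M^(-2.5) = 10 * 24.7^(-2.5) = 0.0033

0.0033 Gyr


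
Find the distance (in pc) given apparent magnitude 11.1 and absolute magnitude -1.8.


d = 10^((m - M + 5)/5) = 10^((11.1 - -1.8 + 5)/5) = 3801.894

3801.894 pc


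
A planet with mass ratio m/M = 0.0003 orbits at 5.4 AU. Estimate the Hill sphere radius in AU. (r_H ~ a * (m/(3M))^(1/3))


r_H = a * (m/3M)^(1/3) = 5.4 * (0.0003/3)^(1/3) = 0.2506

0.2506 AU


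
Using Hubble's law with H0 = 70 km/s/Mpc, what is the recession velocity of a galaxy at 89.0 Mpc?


v = H0 * d = 70 * 89.0 = 6230.0

6230.0 km/s


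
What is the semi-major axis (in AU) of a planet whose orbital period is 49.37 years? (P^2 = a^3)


a = P^(2/3) = 49.37^(2/3) = 13.4578

13.4578 AU


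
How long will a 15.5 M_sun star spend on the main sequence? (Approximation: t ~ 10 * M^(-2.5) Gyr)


t = 10 * M^(-2.5) = 10 * 15.5^(-2.5) = 0.0106

0.0106 Gyr


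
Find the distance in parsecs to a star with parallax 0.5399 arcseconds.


d = 1/p = 1/0.5399 = 1.8522

1.8522 pc


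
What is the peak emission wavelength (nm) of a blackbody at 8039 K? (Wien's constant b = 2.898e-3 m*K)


lam_max = b / T = 2.898e-3 / 8039 = 3.605e-07 m = 360.4926 nm

360.4926 nm


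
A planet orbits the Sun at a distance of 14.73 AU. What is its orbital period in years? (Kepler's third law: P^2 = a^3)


P = a^(3/2) = 14.73^1.5 = 56.5333

56.5333 years


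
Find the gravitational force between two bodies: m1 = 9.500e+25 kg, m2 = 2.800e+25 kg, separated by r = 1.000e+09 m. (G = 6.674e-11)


F = G*m1*m2/r^2 = 6.674e-11 * 9.500e+25 * 2.800e+25 / (1.000e+09)^2 = 6.674e-11 * 2.660e+51 / 1.000e+18 = 1.775e+23

1.775e+23 N


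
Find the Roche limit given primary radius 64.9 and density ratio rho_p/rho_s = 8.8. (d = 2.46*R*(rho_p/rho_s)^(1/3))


d_Roche = 2.46 * 64.9 * 8.8^(1/3) = 329.6153

329.6153


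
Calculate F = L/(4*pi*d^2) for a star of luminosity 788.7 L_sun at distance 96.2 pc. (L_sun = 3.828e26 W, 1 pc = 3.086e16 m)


F = L / (4*pi*d^2) = 3.019e+29 / (4*pi*(2.969e+18)^2) = 2.726e-09

2.726e-09 W/m^2


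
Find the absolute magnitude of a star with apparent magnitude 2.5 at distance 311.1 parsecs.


M = m - 5*log10(d) + 5 = 2.5 - 5*log10(311.1) + 5 = -4.9645

-4.9645


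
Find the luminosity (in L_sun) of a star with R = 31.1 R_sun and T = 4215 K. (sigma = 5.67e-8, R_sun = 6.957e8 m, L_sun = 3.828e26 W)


R = 31.1 * 6.957e8 m = 2.163627e+10 m. L = 4*pi*R^2*sigma*T^4 = 4*pi*(2.163627e+10)^2 * 5.67e-8 * 4215^4 = 1.052805205e+29 W. L/L_sun = 1.052805205e+29 / 3.828e26 = 275.0275

275.0275 L_sun


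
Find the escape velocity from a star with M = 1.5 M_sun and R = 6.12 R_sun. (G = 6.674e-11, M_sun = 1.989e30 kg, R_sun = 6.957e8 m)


M = 1.5 * 1.989e30 kg = 2.9835e+30 kg; R = 6.12 * 6.957e8 m = 4.257684e+09 m. v_esc = sqrt(2GM/R) = sqrt(2 * 6.674e-11 * 2.9835e+30 / 4.257684e+09) = 305833.044

305833.044 m/s


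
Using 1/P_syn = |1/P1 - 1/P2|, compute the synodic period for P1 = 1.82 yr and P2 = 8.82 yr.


1/P_syn = |1/P1 - 1/P2| = |1/1.82 - 1/8.82| => P_syn = 2.2932

2.2932 years


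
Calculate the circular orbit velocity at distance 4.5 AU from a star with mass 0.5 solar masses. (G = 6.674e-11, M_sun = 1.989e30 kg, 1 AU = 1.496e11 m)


v = sqrt(GM/r) = sqrt(6.674e-11 * 9.945e+29 / 6.732e+11) = 9929.4099

9929.4099 m/s


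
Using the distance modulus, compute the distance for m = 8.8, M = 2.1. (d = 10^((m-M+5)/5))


d = 10^((m - M + 5)/5) = 10^((8.8 - 2.1 + 5)/5) = 218.7762

218.7762 pc


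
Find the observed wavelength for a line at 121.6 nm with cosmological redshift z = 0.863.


lam_obs = lam_emit * (1 + z) = 121.6 * (1 + 0.863) = 226.5408

226.5408 nm


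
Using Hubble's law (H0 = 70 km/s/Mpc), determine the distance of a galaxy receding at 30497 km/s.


d = v / H0 = 30497 / 70 = 435.6714

435.6714 Mpc


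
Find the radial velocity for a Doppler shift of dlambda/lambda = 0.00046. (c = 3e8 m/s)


v = (dlambda/lambda) * c = 0.00046 * 3e8 = 138000.0

138000.0 m/s


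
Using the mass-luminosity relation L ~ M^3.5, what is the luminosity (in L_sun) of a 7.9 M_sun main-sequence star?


L/L_sun = (M/M_sun)^3.5 = 7.9^3.5 = 1385.7817

1385.7817 L_sun


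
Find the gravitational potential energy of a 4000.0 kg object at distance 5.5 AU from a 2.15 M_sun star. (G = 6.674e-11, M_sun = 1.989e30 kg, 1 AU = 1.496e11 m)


M = 2.15 * 1.989e30 kg = 4.27635e+30 kg; r = 5.5 AU * 1.496e11 m/AU = 8.228e+11 m. U = -GM*m/r = -(6.674e-11 * 4.27635e+30 * 4000.0) / 8.228e+11 = -1.387e+12

-1.387e+12 J


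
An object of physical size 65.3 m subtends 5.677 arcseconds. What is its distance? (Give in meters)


D = size / theta_rad, theta_rad = 5.677 * pi/(180*3600) = 2.752e-05, D = 2.373e+06

2.373e+06 m


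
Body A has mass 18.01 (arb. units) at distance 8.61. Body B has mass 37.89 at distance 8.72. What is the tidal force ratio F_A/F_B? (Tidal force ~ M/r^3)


Ratio = (M1/r1^3) / (M2/r2^3) = (18.01/8.61^3) / (37.89/8.72^3) = 0.4938

0.4938


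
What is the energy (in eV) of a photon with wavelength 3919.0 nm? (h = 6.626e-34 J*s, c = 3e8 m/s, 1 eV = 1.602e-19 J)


E = hc/lambda = 6.626e-34 * 3e8 / 3.919e-06 = 5.072e-20 J = 0.3166 eV

0.3166 eV


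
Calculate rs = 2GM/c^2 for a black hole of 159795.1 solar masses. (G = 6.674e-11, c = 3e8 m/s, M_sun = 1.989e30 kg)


M = 159795.1 * 1.989e30 kg = 3.178324539e+35 kg. rs = 2GM/c^2 = 2 * 6.674e-11 * 3.178324539e+35 / (3e8)^2 = 4.714e+08

4.714e+08 m


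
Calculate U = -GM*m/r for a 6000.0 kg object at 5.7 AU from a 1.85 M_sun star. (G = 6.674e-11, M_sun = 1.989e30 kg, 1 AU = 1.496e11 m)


M = 1.85 * 1.989e30 kg = 3.67965e+30 kg; r = 5.7 AU * 1.496e11 m/AU = 8.5272e+11 m. U = -GM*m/r = -(6.674e-11 * 3.67965e+30 * 6000.0) / 8.5272e+11 = -1.728e+12

-1.728e+12 J


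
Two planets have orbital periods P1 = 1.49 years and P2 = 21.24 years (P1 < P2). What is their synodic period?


1/P_syn = |1/P1 - 1/P2| = |1/1.49 - 1/21.24| => P_syn = 1.6024

1.6024 years


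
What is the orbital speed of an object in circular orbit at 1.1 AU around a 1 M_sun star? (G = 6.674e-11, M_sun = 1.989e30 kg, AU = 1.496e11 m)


v = sqrt(GM/r) = sqrt(6.674e-11 * 1.989e+30 / 1.646e+11) = 28401.9627

28401.9627 m/s


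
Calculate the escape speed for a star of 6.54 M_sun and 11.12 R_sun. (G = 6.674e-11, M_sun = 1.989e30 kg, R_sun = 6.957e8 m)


M = 6.54 * 1.989e30 kg = 1.300806e+31 kg; R = 11.12 * 6.957e8 m = 7.736184e+09 m. v_esc = sqrt(2GM/R) = sqrt(2 * 6.674e-11 * 1.300806e+31 / 7.736184e+09) = 473751.9051

473751.9051 m/s


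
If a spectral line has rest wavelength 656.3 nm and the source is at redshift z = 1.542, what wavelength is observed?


lam_obs = lam_emit * (1 + z) = 656.3 * (1 + 1.542) = 1668.3146

1668.3146 nm


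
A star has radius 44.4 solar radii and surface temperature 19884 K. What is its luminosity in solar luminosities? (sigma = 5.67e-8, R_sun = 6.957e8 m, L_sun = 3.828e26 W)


R = 44.4 * 6.957e8 m = 3.088908e+10 m. L = 4*pi*R^2*sigma*T^4 = 4*pi*(3.088908e+10)^2 * 5.67e-8 * 19884^4 = 1.062717636e+32 W. L/L_sun = 1.062717636e+32 / 3.828e26 = 277616.9372

277616.9372 L_sun


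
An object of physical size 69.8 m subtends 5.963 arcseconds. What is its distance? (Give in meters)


D = size / theta_rad, theta_rad = 5.963 * pi/(180*3600) = 2.891e-05, D = 2.414e+06

2.414e+06 m


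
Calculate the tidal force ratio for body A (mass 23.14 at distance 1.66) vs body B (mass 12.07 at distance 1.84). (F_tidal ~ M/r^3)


Ratio = (M1/r1^3) / (M2/r2^3) = (23.14/1.66^3) / (12.07/1.84^3) = 2.6109

2.6109


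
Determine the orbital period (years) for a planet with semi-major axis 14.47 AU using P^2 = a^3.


P = a^(3/2) = 14.47^1.5 = 55.0431

55.0431 years


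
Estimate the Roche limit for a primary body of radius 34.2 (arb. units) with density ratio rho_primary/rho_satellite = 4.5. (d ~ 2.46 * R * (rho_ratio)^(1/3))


d_Roche = 2.46 * 34.2 * 4.5^(1/3) = 138.8989

138.8989


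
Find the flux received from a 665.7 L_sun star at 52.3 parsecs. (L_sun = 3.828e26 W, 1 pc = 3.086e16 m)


F = L / (4*pi*d^2) = 2.548e+29 / (4*pi*(1.614e+18)^2) = 7.785e-09

7.785e-09 W/m^2


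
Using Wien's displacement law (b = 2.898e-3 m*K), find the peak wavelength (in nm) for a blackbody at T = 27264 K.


lam_max = b / T = 2.898e-3 / 27264 = 1.063e-07 m = 106.294 nm

106.294 nm


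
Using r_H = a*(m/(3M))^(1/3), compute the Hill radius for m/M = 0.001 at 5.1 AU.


r_H = a * (m/3M)^(1/3) = 5.1 * (0.001/3)^(1/3) = 0.3536

0.3536 AU


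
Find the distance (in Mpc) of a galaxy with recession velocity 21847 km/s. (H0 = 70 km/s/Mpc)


d = v / H0 = 21847 / 70 = 312.1

312.1 Mpc


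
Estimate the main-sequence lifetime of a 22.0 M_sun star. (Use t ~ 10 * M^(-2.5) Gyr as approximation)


t = 10 * M^(-2.5) = 10 * 22.0^(-2.5) = 0.0044

0.0044 Gyr


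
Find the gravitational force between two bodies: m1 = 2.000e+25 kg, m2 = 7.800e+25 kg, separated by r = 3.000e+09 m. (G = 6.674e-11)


F = G*m1*m2/r^2 = 6.674e-11 * 2.000e+25 * 7.800e+25 / (3.000e+09)^2 = 6.674e-11 * 1.560e+51 / 9.000e+18 = 1.157e+22

1.157e+22 N


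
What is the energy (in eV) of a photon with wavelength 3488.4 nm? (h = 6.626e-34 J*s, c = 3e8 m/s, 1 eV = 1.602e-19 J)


E = hc/lambda = 6.626e-34 * 3e8 / 3.488e-06 = 5.698e-20 J = 0.3557 eV

0.3557 eV


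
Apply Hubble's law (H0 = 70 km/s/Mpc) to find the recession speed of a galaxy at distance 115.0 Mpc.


v = H0 * d = 70 * 115.0 = 8050.0

8050.0 km/s


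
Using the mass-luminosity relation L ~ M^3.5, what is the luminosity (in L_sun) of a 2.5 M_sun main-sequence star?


L/L_sun = (M/M_sun)^3.5 = 2.5^3.5 = 24.7053

24.7053 L_sun


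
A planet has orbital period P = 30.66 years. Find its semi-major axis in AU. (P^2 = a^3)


a = P^(2/3) = 30.66^(2/3) = 9.796

9.796 AU


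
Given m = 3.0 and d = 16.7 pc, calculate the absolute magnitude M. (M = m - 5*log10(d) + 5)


M = m - 5*log10(d) + 5 = 3.0 - 5*log10(16.7) + 5 = 1.8864

1.8864


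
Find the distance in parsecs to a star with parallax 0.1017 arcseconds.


d = 1/p = 1/0.1017 = 9.8328

9.8328 pc


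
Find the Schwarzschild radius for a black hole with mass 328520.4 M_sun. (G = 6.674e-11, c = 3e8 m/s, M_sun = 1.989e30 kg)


M = 328520.4 * 1.989e30 kg = 6.534270756e+35 kg. rs = 2GM/c^2 = 2 * 6.674e-11 * 6.534270756e+35 / (3e8)^2 = 9.691e+08

9.691e+08 m


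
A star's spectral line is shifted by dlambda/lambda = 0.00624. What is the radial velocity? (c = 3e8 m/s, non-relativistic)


v = (dlambda/lambda) * c = 0.00624 * 3e8 = 1.872e+06

1.872e+06 m/s


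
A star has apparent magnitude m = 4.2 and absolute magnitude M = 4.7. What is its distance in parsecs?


d = 10^((m - M + 5)/5) = 10^((4.2 - 4.7 + 5)/5) = 7.9433

7.9433 pc


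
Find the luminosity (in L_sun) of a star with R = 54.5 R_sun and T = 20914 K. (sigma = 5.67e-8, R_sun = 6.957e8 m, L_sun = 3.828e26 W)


R = 54.5 * 6.957e8 m = 3.791565e+10 m. L = 4*pi*R^2*sigma*T^4 = 4*pi*(3.791565e+10)^2 * 5.67e-8 * 20914^4 = 1.959649265e+32 W. L/L_sun = 1.959649265e+32 / 3.828e26 = 511925.0953

511925.0953 L_sun


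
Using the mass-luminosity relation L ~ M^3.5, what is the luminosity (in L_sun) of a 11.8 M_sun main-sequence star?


L/L_sun = (M/M_sun)^3.5 = 11.8^3.5 = 5644.0003

5644.0003 L_sun


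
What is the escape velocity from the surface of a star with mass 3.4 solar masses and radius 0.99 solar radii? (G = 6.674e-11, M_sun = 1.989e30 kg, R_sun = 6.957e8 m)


M = 3.4 * 1.989e30 kg = 6.7626e+30 kg; R = 0.99 * 6.957e8 m = 6.88743e+08 m. v_esc = sqrt(2GM/R) = sqrt(2 * 6.674e-11 * 6.7626e+30 / 6.88743e+08) = 1.145e+06

1.145e+06 m/s


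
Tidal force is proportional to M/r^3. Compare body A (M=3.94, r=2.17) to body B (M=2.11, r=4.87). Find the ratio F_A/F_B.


Ratio = (M1/r1^3) / (M2/r2^3) = (3.94/2.17^3) / (2.11/4.87^3) = 21.1068

21.1068


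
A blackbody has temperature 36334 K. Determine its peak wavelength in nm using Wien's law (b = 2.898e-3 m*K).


lam_max = b / T = 2.898e-3 / 36334 = 7.976e-08 m = 79.76 nm

79.76 nm


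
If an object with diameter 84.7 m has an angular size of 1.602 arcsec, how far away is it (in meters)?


D = size / theta_rad, theta_rad = 1.602 * pi/(180*3600) = 7.767e-06, D = 1.091e+07

1.091e+07 m


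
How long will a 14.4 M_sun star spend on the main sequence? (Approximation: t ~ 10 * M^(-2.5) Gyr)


t = 10 * M^(-2.5) = 10 * 14.4^(-2.5) = 0.0127

0.0127 Gyr


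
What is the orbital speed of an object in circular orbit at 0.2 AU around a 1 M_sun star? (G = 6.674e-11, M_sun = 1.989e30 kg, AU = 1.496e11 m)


v = sqrt(GM/r) = sqrt(6.674e-11 * 1.989e+30 / 2.992e+10) = 66608.5068

66608.5068 m/s


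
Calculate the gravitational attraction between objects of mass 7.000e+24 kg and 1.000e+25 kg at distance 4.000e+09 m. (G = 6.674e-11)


F = G*m1*m2/r^2 = 6.674e-11 * 7.000e+24 * 1.000e+25 / (4.000e+09)^2 = 6.674e-11 * 7.000e+49 / 1.600e+19 = 2.920e+20

2.920e+20 N


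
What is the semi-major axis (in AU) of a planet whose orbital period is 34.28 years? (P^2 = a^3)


a = P^(2/3) = 34.28^(2/3) = 10.5526

10.5526 AU


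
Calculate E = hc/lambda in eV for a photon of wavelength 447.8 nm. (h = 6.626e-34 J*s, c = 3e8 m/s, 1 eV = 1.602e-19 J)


E = hc/lambda = 6.626e-34 * 3e8 / 4.478e-07 = 4.439e-19 J = 2.7709 eV

2.7709 eV


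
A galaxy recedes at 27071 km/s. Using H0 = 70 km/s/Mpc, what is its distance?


d = v / H0 = 27071 / 70 = 386.7286

386.7286 Mpc


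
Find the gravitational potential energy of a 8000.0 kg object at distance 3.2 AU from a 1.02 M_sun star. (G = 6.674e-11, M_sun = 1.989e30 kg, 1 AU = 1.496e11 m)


M = 1.02 * 1.989e30 kg = 2.02878e+30 kg; r = 3.2 AU * 1.496e11 m/AU = 4.7872e+11 m. U = -GM*m/r = -(6.674e-11 * 2.02878e+30 * 8000.0) / 4.7872e+11 = -2.263e+12

-2.263e+12 J


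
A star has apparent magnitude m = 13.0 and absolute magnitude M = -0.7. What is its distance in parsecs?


d = 10^((m - M + 5)/5) = 10^((13.0 - -0.7 + 5)/5) = 5495.4087

5495.4087 pc


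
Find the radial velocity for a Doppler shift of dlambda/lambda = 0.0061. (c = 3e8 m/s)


v = (dlambda/lambda) * c = 0.0061 * 3e8 = 1.830e+06

1.830e+06 m/s


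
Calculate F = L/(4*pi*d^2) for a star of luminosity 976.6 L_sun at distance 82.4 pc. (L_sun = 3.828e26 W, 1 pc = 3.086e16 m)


F = L / (4*pi*d^2) = 3.738e+29 / (4*pi*(2.543e+18)^2) = 4.601e-09

4.601e-09 W/m^2


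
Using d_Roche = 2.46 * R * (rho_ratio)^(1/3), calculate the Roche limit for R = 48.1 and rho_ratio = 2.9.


d_Roche = 2.46 * 48.1 * 2.9^(1/3) = 168.738

168.738


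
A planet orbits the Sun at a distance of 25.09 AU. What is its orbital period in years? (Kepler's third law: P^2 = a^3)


P = a^(3/2) = 25.09^1.5 = 125.6756

125.6756 years


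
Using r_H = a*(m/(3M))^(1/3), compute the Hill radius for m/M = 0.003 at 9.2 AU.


r_H = a * (m/3M)^(1/3) = 9.2 * (0.003/3)^(1/3) = 0.92

0.92 AU


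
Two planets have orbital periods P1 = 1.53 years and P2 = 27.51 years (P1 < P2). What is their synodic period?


1/P_syn = |1/P1 - 1/P2| = |1/1.53 - 1/27.51| => P_syn = 1.6201

1.6201 years


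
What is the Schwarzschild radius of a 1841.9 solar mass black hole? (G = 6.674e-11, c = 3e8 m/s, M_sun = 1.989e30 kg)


M = 1841.9 * 1.989e30 kg = 3.6635391e+33 kg. rs = 2GM/c^2 = 2 * 6.674e-11 * 3.6635391e+33 / (3e8)^2 = 5.433e+06

5.433e+06 m


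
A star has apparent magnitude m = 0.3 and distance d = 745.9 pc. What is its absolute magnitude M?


M = m - 5*log10(d) + 5 = 0.3 - 5*log10(745.9) + 5 = -9.0634

-9.0634


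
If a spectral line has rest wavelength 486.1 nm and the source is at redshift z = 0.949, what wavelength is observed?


lam_obs = lam_emit * (1 + z) = 486.1 * (1 + 0.949) = 947.4089

947.4089 nm


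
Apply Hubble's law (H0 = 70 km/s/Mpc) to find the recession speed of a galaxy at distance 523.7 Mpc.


v = H0 * d = 70 * 523.7 = 36659.0

36659.0 km/s


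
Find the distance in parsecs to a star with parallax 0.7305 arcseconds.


d = 1/p = 1/0.7305 = 1.3689

1.3689 pc


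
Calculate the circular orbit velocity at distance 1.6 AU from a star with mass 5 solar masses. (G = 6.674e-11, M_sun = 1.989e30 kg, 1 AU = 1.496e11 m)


v = sqrt(GM/r) = sqrt(6.674e-11 * 9.945e+30 / 2.394e+11) = 52658.6483

52658.6483 m/s


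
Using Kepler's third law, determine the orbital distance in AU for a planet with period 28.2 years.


a = P^(2/3) = 28.2^(2/3) = 9.2647

9.2647 AU


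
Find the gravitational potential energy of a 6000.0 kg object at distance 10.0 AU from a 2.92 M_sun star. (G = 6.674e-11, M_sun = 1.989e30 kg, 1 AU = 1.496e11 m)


M = 2.92 * 1.989e30 kg = 5.80788e+30 kg; r = 10.0 AU * 1.496e11 m/AU = 1.496e+12 m. U = -GM*m/r = -(6.674e-11 * 5.80788e+30 * 6000.0) / 1.496e+12 = -1.555e+12

-1.555e+12 J


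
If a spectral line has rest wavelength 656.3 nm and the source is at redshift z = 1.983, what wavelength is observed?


lam_obs = lam_emit * (1 + z) = 656.3 * (1 + 1.983) = 1957.7429

1957.7429 nm


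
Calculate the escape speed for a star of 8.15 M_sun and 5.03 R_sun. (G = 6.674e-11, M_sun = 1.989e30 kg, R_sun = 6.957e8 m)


M = 8.15 * 1.989e30 kg = 1.621035e+31 kg; R = 5.03 * 6.957e8 m = 3.499371e+09 m. v_esc = sqrt(2GM/R) = sqrt(2 * 6.674e-11 * 1.621035e+31 / 3.499371e+09) = 786338.0673

786338.0673 m/s


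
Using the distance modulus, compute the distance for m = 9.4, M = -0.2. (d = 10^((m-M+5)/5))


d = 10^((m - M + 5)/5) = 10^((9.4 - -0.2 + 5)/5) = 831.7638

831.7638 pc


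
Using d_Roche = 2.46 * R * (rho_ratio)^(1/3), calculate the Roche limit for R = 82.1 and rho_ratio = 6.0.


d_Roche = 2.46 * 82.1 * 6.0^(1/3) = 366.9966

366.9966


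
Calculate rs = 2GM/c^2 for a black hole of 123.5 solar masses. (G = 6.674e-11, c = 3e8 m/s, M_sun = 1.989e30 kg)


M = 123.5 * 1.989e30 kg = 2.456415e+32 kg. rs = 2GM/c^2 = 2 * 6.674e-11 * 2.456415e+32 / (3e8)^2 = 364313.638

364313.638 m


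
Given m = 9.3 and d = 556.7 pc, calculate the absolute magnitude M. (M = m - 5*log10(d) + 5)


M = m - 5*log10(d) + 5 = 9.3 - 5*log10(556.7) + 5 = 0.5719

0.5719


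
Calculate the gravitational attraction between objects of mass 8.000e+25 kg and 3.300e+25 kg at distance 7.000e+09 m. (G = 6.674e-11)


F = G*m1*m2/r^2 = 6.674e-11 * 8.000e+25 * 3.300e+25 / (7.000e+09)^2 = 6.674e-11 * 2.640e+51 / 4.900e+19 = 3.596e+21

3.596e+21 N


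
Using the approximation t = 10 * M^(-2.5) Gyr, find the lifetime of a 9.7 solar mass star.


t = 10 * M^(-2.5) = 10 * 9.7^(-2.5) = 0.0341

0.0341 Gyr


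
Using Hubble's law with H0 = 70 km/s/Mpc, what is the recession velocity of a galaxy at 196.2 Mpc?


v = H0 * d = 70 * 196.2 = 13734.0

13734.0 km/s


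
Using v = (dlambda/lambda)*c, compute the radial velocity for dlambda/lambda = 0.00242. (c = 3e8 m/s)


v = (dlambda/lambda) * c = 0.00242 * 3e8 = 726000.0

726000.0 m/s


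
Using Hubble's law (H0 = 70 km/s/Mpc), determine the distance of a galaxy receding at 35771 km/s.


d = v / H0 = 35771 / 70 = 511.0143

511.0143 Mpc


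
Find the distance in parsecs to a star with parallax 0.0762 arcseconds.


d = 1/p = 1/0.0762 = 13.1234

13.1234 pc


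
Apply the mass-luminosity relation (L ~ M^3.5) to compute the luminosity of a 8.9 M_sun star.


L/L_sun = (M/M_sun)^3.5 = 8.9^3.5 = 2103.1247

2103.1247 L_sun


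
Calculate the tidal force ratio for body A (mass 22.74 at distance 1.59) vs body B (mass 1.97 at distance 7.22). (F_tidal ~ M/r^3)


Ratio = (M1/r1^3) / (M2/r2^3) = (22.74/1.59^3) / (1.97/7.22^3) = 1080.7978

1080.7978


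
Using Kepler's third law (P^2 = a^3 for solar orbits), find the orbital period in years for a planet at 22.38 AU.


P = a^(3/2) = 22.38^1.5 = 105.8742

105.8742 years


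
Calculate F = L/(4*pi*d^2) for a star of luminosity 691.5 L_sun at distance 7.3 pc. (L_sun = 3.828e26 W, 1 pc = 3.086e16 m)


F = L / (4*pi*d^2) = 2.647e+29 / (4*pi*(2.253e+17)^2) = 4.151e-07

4.151e-07 W/m^2


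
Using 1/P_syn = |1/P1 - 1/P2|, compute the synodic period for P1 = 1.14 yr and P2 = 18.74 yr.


1/P_syn = |1/P1 - 1/P2| = |1/1.14 - 1/18.74| => P_syn = 1.2138

1.2138 years


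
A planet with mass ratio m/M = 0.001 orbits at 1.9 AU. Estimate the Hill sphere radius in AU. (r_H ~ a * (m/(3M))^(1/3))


r_H = a * (m/3M)^(1/3) = 1.9 * (0.001/3)^(1/3) = 0.1317

0.1317 AU


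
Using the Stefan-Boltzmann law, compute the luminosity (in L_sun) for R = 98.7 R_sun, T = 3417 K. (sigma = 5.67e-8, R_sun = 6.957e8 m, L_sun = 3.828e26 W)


R = 98.7 * 6.957e8 m = 6.866559e+10 m. L = 4*pi*R^2*sigma*T^4 = 4*pi*(6.866559e+10)^2 * 5.67e-8 * 3417^4 = 4.579848903e+29 W. L/L_sun = 4.579848903e+29 / 3.828e26 = 1196.4078

1196.4078 L_sun


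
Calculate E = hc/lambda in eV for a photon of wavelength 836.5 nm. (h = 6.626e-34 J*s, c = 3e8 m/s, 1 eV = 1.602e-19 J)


E = hc/lambda = 6.626e-34 * 3e8 / 8.365e-07 = 2.376e-19 J = 1.4834 eV

1.4834 eV


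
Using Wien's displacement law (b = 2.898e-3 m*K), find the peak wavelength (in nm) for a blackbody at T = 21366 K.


lam_max = b / T = 2.898e-3 / 21366 = 1.356e-07 m = 135.6361 nm

135.6361 nm


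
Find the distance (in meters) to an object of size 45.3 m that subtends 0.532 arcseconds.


D = size / theta_rad, theta_rad = 0.532 * pi/(180*3600) = 2.579e-06, D = 1.756e+07

1.756e+07 m


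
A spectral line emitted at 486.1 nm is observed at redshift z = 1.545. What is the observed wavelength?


lam_obs = lam_emit * (1 + z) = 486.1 * (1 + 1.545) = 1237.1245

1237.1245 nm


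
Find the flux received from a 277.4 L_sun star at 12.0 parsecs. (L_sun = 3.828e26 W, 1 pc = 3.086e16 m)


F = L / (4*pi*d^2) = 1.062e+29 / (4*pi*(3.703e+17)^2) = 6.162e-08

6.162e-08 W/m^2


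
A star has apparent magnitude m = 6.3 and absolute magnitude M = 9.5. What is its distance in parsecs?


d = 10^((m - M + 5)/5) = 10^((6.3 - 9.5 + 5)/5) = 2.2909

2.2909 pc


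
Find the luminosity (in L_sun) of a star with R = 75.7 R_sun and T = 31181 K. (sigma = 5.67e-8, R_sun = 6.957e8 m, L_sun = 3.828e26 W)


R = 75.7 * 6.957e8 m = 5.266449e+10 m. L = 4*pi*R^2*sigma*T^4 = 4*pi*(5.266449e+10)^2 * 5.67e-8 * 31181^4 = 1.868051503e+33 W. L/L_sun = 1.868051503e+33 / 3.828e26 = 4.880e+06

4.880e+06 L_sun


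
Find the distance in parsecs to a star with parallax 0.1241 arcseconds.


d = 1/p = 1/0.1241 = 8.058

8.058 pc


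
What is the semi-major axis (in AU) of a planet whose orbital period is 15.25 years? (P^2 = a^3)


a = P^(2/3) = 15.25^(2/3) = 6.1496

6.1496 AU


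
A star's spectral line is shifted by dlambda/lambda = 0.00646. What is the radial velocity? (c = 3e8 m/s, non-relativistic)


v = (dlambda/lambda) * c = 0.00646 * 3e8 = 1.938e+06

1.938e+06 m/s


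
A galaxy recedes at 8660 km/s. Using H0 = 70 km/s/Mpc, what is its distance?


d = v / H0 = 8660 / 70 = 123.7143

123.7143 Mpc


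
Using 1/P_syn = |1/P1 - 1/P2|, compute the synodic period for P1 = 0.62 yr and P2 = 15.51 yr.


1/P_syn = |1/P1 - 1/P2| = |1/0.62 - 1/15.51| => P_syn = 0.6458

0.6458 years


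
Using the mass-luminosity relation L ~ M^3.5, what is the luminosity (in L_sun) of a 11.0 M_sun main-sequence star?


L/L_sun = (M/M_sun)^3.5 = 11.0^3.5 = 4414.4276

4414.4276 L_sun


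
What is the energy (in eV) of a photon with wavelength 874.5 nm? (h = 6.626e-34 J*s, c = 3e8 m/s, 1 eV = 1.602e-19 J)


E = hc/lambda = 6.626e-34 * 3e8 / 8.745e-07 = 2.273e-19 J = 1.4189 eV

1.4189 eV


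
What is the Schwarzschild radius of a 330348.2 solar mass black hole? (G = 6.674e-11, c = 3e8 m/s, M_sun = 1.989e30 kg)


M = 330348.2 * 1.989e30 kg = 6.570625698e+35 kg. rs = 2GM/c^2 = 2 * 6.674e-11 * 6.570625698e+35 / (3e8)^2 = 9.745e+08

9.745e+08 m


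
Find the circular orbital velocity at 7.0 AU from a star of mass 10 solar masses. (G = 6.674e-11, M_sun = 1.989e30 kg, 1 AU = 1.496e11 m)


v = sqrt(GM/r) = sqrt(6.674e-11 * 1.989e+31 / 1.047e+12) = 35603.7445

35603.7445 m/s


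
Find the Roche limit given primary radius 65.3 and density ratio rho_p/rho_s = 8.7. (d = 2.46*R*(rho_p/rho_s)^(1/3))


d_Roche = 2.46 * 65.3 * 8.7^(1/3) = 330.3858

330.3858
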